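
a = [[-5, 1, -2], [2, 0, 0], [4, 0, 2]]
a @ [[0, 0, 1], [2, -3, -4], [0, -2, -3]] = [[2, 1, -3], [0, 0, 2], [0, -4, -2]]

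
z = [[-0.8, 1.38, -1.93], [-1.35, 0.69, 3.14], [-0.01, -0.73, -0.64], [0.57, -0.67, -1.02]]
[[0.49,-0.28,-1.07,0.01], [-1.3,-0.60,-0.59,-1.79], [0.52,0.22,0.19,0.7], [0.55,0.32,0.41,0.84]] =z@[[-0.19,0.14,0.49,0.03], [-0.34,-0.23,-0.35,-0.58], [-0.42,-0.08,0.10,-0.43]]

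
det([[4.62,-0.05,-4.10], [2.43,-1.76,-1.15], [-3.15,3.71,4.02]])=-26.901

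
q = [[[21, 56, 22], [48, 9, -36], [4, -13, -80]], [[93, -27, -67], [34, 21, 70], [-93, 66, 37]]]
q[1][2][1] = 66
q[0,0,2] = 22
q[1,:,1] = [-27, 21, 66]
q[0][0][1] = 56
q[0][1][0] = 48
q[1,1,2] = 70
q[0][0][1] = 56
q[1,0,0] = 93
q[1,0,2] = -67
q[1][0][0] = 93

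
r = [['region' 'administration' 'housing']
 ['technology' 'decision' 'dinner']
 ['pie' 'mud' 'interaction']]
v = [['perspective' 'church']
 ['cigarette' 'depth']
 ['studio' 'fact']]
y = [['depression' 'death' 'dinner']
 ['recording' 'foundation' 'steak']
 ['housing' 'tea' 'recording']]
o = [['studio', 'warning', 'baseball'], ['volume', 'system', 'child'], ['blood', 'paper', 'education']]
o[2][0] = 'blood'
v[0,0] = 'perspective'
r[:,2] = ['housing', 'dinner', 'interaction']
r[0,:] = ['region', 'administration', 'housing']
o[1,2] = 'child'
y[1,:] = ['recording', 'foundation', 'steak']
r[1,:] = ['technology', 'decision', 'dinner']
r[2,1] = 'mud'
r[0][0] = 'region'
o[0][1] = 'warning'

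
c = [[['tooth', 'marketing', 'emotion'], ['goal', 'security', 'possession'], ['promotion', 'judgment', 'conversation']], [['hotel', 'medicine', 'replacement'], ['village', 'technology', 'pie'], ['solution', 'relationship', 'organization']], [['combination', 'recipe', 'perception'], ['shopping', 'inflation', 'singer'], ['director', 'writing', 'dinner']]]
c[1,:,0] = ['hotel', 'village', 'solution']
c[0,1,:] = ['goal', 'security', 'possession']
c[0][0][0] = 'tooth'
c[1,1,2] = 'pie'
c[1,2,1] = 'relationship'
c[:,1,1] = ['security', 'technology', 'inflation']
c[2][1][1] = 'inflation'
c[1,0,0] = 'hotel'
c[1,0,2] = 'replacement'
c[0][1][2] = 'possession'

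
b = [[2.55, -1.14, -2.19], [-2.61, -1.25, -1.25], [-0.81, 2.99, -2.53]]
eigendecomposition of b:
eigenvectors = [[0.88+0.00j, (-0.22-0.24j), (-0.22+0.24j)], [(-0.38+0j), -0.07-0.61j, (-0.07+0.61j)], [-0.29+0.00j, (-0.72+0j), -0.72-0.00j]]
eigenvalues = [(3.78+0j), (-2.5+2.27j), (-2.5-2.27j)]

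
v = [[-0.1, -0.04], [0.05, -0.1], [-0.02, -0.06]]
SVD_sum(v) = [[-0.0, -0.05], [-0.01, -0.09], [-0.01, -0.06]] + [[-0.10, 0.01], [0.06, -0.01], [-0.01, 0.0]]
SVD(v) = [[-0.39, 0.85], [-0.77, -0.51], [-0.50, 0.13]] @ diag([0.12335826584786636, 0.11350215084749331]) @ [[0.09, 1.00], [-1.0, 0.09]]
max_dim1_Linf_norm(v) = 0.1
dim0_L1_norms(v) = [0.17, 0.2]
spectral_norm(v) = 0.12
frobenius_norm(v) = 0.17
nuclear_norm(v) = 0.24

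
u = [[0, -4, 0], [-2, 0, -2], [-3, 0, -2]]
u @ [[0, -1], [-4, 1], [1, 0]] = [[16, -4], [-2, 2], [-2, 3]]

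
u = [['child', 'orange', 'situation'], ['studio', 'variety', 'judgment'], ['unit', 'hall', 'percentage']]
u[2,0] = 'unit'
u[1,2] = 'judgment'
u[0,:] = ['child', 'orange', 'situation']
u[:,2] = ['situation', 'judgment', 'percentage']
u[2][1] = 'hall'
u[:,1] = ['orange', 'variety', 'hall']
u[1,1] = 'variety'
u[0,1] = 'orange'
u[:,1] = ['orange', 'variety', 'hall']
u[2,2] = 'percentage'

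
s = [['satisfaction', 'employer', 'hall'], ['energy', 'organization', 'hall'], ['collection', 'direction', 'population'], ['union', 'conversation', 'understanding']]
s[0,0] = 'satisfaction'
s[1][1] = 'organization'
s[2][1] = 'direction'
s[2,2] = 'population'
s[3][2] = 'understanding'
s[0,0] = 'satisfaction'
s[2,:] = ['collection', 'direction', 'population']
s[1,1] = 'organization'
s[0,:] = ['satisfaction', 'employer', 'hall']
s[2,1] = 'direction'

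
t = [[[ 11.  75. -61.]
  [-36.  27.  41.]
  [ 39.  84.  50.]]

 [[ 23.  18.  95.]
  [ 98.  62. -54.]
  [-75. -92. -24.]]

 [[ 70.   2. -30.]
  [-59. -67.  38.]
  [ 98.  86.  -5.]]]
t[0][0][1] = 75.0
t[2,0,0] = 70.0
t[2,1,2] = 38.0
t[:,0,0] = [11.0, 23.0, 70.0]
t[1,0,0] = 23.0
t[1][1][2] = -54.0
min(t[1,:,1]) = -92.0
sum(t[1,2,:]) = -191.0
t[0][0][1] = 75.0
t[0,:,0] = [11.0, -36.0, 39.0]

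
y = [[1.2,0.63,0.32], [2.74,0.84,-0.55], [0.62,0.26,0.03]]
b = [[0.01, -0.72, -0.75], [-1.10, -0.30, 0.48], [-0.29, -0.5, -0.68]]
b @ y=[[-2.43, -0.79, 0.38], [-1.84, -0.82, -0.17], [-2.14, -0.78, 0.16]]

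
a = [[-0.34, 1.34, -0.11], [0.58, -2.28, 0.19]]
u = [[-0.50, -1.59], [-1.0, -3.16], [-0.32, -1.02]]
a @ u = [[-1.13, -3.58], [1.93, 6.09]]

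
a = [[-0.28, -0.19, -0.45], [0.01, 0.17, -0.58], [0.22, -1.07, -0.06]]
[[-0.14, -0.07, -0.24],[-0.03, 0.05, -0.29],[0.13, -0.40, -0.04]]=a@[[0.45, -0.03, 0.05], [-0.03, 0.37, 0.02], [0.05, 0.02, 0.50]]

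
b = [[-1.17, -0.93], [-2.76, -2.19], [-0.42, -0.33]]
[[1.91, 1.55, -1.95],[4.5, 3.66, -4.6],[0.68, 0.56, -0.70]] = b@[[-1.36,-1.50,0.7], [-0.34,0.22,1.22]]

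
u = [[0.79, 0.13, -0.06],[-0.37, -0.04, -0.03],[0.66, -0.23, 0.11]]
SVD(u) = [[-0.72,-0.61,0.35], [0.34,0.14,0.93], [-0.61,0.78,0.11]] @ diag([1.0949061183850983, 0.2900528216202892, 0.0406196084789745]) @ [[-1.0,0.03,-0.03], [-0.04,-0.91,0.41], [0.02,-0.41,-0.91]]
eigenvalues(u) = [0.61, 0.32, -0.07]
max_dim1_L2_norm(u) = 0.8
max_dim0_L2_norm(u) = 1.09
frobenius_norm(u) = 1.13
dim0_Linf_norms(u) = [0.79, 0.23, 0.11]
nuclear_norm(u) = 1.43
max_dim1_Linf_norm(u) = 0.79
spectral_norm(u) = 1.09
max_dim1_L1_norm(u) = 1.0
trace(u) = 0.86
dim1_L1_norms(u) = [0.98, 0.44, 1.0]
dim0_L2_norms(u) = [1.09, 0.27, 0.13]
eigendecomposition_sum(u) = [[0.98,0.24,-0.13], [-0.63,-0.16,0.09], [1.59,0.39,-0.21]] + [[-0.19,-0.12,0.07],[0.27,0.17,-0.1],[-0.91,-0.55,0.34]] + [[0.0,0.00,0.0], [-0.01,-0.05,-0.01], [-0.02,-0.07,-0.02]]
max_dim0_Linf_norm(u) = 0.79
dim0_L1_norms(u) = [1.82, 0.4, 0.2]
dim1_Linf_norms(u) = [0.79, 0.37, 0.66]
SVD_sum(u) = [[0.78, -0.02, 0.02], [-0.37, 0.01, -0.01], [0.67, -0.02, 0.02]] + [[0.01, 0.16, -0.07],[-0.0, -0.04, 0.02],[-0.01, -0.21, 0.09]] + [[0.00, -0.01, -0.01], [0.00, -0.02, -0.03], [0.0, -0.0, -0.0]]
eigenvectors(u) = [[-0.50, -0.2, -0.03], [0.32, 0.28, 0.56], [-0.81, -0.94, 0.83]]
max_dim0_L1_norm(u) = 1.82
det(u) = -0.01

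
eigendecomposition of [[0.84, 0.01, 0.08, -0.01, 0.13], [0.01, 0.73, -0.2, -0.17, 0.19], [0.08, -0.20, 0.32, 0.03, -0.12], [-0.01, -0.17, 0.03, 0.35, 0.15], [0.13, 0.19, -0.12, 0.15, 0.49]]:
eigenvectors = [[0.4,0.86,0.23,0.14,0.13], [0.74,-0.4,0.23,0.31,-0.39], [-0.27,0.26,0.14,-0.22,-0.89], [-0.12,0.15,-0.66,0.7,-0.2], [0.45,0.07,-0.66,-0.59,-0.08]]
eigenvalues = [0.95, 0.87, 0.56, 0.14, 0.22]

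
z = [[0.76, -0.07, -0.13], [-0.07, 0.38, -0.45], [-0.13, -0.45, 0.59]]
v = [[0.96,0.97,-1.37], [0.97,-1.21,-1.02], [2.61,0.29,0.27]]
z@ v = [[0.32, 0.78, -1.00], [-0.87, -0.66, -0.41], [0.98, 0.59, 0.8]]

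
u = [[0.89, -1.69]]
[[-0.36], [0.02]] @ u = [[-0.32, 0.61], [0.02, -0.03]]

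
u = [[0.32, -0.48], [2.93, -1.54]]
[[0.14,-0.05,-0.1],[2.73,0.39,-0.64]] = u @[[1.2, 0.29, -0.17], [0.51, 0.3, 0.09]]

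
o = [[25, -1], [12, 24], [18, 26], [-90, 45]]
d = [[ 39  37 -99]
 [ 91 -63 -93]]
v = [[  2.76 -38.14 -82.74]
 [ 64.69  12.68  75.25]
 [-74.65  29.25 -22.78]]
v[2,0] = -74.65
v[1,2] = 75.25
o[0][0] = 25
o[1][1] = 24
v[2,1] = 29.25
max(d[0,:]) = 39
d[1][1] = -63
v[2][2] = -22.78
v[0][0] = 2.76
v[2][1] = 29.25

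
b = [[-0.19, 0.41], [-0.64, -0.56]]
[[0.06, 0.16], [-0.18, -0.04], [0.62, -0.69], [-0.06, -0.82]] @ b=[[-0.11, -0.07], [0.06, -0.05], [0.32, 0.64], [0.54, 0.43]]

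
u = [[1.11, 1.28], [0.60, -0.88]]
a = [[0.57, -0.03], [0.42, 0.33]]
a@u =[[0.61, 0.76], [0.66, 0.25]]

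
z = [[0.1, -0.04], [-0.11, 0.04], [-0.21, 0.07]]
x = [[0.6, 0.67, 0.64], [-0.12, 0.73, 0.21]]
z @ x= [[0.06, 0.04, 0.06],[-0.07, -0.04, -0.06],[-0.13, -0.09, -0.12]]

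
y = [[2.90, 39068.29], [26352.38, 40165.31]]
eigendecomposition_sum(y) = [[-13597.25,9169.5], [6185.02,-4170.96]] + [[13600.15,29898.79], [20167.36,44336.27]]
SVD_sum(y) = [[12787.00, 34302.77], [16360.77, 43889.87]] + [[-12784.10,4765.52], [9991.61,-3724.56]]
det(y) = -1029425944.63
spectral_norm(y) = 59449.00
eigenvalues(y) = [-17768.2, 57936.41]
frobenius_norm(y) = 61919.56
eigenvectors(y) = [[-0.91, -0.56], [0.41, -0.83]]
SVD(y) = [[-0.62, -0.79], [-0.79, 0.62]] @ diag([59448.99798559347, 17316.119354621675]) @ [[-0.35,-0.94], [0.94,-0.35]]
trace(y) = 40168.21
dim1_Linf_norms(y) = [39068.29, 40165.31]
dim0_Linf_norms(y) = [26352.38, 40165.31]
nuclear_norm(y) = 76765.12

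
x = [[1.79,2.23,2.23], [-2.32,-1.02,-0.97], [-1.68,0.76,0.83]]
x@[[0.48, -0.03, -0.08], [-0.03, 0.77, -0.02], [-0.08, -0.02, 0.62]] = [[0.61, 1.62, 1.19], [-1.01, -0.7, -0.4], [-0.90, 0.62, 0.63]]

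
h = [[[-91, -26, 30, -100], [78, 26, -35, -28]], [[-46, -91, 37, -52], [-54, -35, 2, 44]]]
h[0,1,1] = 26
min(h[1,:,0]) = -54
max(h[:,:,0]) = 78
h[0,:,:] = [[-91, -26, 30, -100], [78, 26, -35, -28]]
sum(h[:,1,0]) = 24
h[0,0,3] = -100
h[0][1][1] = 26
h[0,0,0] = -91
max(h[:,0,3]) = -52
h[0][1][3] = -28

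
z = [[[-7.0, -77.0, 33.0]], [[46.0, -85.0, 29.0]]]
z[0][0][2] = 33.0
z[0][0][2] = 33.0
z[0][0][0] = -7.0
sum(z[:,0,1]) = -162.0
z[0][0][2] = 33.0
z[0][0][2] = 33.0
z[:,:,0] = [[-7.0], [46.0]]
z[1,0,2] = 29.0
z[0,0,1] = -77.0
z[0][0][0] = -7.0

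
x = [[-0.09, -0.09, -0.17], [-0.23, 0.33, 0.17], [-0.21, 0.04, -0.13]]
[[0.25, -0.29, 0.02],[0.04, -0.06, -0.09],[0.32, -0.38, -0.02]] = x@[[-1.13, 1.19, 0.07], [-0.3, 0.12, -0.22], [-0.72, 1.03, -0.01]]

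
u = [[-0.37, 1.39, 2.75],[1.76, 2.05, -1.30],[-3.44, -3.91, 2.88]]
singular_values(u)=[6.7, 3.03, 0.03]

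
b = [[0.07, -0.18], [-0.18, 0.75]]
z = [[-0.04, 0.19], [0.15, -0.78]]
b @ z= [[-0.03,  0.15], [0.12,  -0.62]]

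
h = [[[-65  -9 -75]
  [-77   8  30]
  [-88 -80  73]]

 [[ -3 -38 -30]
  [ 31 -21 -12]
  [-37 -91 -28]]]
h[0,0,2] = -75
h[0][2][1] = -80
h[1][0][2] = -30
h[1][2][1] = -91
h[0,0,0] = -65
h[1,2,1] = -91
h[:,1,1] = [8, -21]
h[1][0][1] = -38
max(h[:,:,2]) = 73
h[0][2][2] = 73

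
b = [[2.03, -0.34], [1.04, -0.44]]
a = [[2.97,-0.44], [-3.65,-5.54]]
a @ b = [[5.57, -0.82], [-13.17, 3.68]]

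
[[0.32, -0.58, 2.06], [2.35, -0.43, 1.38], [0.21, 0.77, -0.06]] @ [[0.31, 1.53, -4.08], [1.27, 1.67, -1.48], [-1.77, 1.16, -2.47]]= [[-4.28, 1.91, -5.54], [-2.26, 4.48, -12.36], [1.15, 1.54, -1.85]]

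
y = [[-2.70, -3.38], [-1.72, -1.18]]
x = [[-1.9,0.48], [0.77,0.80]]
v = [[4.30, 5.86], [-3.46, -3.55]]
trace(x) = -1.10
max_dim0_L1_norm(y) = 4.56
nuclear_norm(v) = 9.35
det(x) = -1.89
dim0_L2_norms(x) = [2.05, 0.93]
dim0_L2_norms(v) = [5.52, 6.85]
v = x @ y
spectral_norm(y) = 4.77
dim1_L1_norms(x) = [2.38, 1.57]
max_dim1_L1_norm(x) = 2.38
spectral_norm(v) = 8.78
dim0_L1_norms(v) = [7.76, 9.41]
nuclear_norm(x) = 2.98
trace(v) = 0.75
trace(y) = -3.88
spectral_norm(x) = 2.06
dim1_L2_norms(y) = [4.33, 2.09]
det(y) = -2.63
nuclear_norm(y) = 5.32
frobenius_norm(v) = 8.80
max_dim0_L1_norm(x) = 2.67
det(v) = 5.01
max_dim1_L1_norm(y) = 6.08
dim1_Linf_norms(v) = [5.86, 3.55]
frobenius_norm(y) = 4.80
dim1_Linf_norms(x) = [1.9, 0.8]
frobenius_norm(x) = 2.25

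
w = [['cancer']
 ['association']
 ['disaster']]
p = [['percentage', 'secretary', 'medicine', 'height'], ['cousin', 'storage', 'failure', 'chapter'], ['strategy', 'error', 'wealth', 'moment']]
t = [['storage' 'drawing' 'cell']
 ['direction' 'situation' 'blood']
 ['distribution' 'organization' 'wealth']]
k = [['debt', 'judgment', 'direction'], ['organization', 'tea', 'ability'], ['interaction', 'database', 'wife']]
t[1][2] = 'blood'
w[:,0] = ['cancer', 'association', 'disaster']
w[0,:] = ['cancer']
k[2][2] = 'wife'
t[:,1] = ['drawing', 'situation', 'organization']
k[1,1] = 'tea'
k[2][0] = 'interaction'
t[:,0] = ['storage', 'direction', 'distribution']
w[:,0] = ['cancer', 'association', 'disaster']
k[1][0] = 'organization'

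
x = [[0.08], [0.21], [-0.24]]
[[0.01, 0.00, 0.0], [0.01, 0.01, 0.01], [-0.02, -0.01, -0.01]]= x@[[0.07, 0.04, 0.06]]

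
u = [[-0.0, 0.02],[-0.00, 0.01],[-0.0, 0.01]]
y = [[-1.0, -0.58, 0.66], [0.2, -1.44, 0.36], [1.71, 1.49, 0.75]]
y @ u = [[0.00, -0.02], [0.0, -0.01], [0.0, 0.06]]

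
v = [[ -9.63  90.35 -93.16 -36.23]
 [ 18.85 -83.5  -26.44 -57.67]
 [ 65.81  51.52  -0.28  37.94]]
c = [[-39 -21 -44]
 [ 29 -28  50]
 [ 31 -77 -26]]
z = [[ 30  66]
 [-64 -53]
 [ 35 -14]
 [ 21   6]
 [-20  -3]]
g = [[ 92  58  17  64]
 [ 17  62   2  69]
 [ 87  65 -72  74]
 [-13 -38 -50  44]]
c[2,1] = -77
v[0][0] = -9.63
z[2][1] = -14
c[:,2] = [-44, 50, -26]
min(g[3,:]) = -50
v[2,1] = 51.52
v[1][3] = -57.67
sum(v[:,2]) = -119.88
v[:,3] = [-36.23, -57.67, 37.94]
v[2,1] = 51.52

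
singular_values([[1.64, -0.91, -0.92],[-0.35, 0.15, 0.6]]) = [2.18, 0.36]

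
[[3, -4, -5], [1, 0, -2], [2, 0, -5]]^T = [[3, 1, 2], [-4, 0, 0], [-5, -2, -5]]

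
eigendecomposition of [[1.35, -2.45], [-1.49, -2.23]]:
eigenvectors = [[0.95, 0.49], [-0.32, 0.87]]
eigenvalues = [2.18, -3.06]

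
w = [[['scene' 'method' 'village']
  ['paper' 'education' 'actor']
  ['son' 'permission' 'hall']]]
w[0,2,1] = 'permission'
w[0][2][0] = 'son'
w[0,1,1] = 'education'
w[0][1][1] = 'education'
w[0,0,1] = 'method'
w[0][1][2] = 'actor'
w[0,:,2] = ['village', 'actor', 'hall']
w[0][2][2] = 'hall'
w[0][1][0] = 'paper'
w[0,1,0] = 'paper'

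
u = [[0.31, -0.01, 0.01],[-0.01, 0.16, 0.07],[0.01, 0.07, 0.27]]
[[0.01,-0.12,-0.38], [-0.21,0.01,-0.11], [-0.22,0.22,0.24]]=u@[[0.02, -0.44, -1.31], [-1.04, -0.36, -1.31], [-0.56, 0.92, 1.29]]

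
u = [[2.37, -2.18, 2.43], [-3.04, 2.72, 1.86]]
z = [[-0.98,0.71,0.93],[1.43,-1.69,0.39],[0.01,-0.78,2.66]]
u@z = [[-5.42, 3.47, 7.82], [6.89, -8.21, 3.18]]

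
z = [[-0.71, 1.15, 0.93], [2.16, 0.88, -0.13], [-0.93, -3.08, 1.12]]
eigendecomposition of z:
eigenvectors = [[-0.75+0.00j,  (0.15-0.22j),  0.15+0.22j], [(0.57+0j),  (-0.2-0.29j),  -0.20+0.29j], [(0.34+0j),  (0.9+0j),  0.90-0.00j]]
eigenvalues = [(-2.02+0j), (1.65+1.22j), (1.65-1.22j)]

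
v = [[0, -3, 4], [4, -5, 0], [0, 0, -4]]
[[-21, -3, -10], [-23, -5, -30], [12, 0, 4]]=v @ [[-2, 0, -5], [3, 1, 2], [-3, 0, -1]]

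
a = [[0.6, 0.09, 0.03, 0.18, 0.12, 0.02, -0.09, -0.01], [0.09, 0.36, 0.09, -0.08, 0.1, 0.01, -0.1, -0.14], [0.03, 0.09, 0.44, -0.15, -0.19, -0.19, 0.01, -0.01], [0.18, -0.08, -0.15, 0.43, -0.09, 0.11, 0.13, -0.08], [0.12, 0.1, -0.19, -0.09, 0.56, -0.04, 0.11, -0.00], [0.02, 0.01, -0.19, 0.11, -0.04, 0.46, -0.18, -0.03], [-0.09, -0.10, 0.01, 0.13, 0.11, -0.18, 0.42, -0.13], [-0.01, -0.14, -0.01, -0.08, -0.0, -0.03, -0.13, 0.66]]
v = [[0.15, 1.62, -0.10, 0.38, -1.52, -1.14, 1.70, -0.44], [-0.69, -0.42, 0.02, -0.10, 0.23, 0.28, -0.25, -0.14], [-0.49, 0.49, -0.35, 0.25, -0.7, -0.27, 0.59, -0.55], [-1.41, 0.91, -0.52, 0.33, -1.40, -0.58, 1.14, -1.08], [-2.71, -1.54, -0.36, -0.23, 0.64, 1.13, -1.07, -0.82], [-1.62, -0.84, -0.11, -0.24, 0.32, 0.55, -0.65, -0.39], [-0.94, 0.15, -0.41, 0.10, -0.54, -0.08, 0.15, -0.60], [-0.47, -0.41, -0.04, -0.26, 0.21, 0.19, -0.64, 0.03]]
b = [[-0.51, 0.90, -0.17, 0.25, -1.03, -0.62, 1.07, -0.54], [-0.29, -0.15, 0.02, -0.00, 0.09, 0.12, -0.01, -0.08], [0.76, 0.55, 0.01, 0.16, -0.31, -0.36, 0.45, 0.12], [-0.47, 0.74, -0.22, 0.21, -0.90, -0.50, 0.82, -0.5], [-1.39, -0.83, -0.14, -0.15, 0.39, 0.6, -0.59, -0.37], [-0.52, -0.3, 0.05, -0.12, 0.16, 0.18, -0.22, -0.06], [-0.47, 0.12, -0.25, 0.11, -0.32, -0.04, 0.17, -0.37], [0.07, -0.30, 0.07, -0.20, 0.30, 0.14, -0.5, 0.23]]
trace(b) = 0.53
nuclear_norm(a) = 3.93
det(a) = 0.00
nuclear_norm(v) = 9.73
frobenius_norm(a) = 1.63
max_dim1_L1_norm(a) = 1.25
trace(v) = 1.08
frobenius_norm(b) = 3.69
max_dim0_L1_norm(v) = 8.48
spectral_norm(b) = 3.01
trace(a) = 3.93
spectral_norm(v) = 4.99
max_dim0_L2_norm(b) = 1.89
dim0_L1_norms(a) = [1.14, 0.97, 1.11, 1.25, 1.21, 1.04, 1.17, 1.06]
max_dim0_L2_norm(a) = 0.69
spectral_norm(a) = 0.85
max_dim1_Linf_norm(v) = 2.71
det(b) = -0.00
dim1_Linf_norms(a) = [0.6, 0.36, 0.44, 0.43, 0.56, 0.46, 0.42, 0.66]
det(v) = -0.00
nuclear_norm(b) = 5.64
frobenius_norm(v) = 6.38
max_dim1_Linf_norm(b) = 1.39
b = a @ v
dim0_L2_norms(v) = [3.71, 2.67, 0.85, 0.72, 2.38, 1.85, 2.57, 1.69]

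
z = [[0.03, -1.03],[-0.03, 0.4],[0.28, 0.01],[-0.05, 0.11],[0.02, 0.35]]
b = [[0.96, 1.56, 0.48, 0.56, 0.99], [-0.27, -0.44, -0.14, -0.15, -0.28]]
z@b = [[0.31, 0.5, 0.16, 0.17, 0.32],[-0.14, -0.22, -0.07, -0.08, -0.14],[0.27, 0.43, 0.13, 0.16, 0.27],[-0.08, -0.13, -0.04, -0.04, -0.08],[-0.08, -0.12, -0.04, -0.04, -0.08]]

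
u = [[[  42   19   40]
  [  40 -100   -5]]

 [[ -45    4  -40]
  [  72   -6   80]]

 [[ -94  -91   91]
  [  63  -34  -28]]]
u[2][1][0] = 63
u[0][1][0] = 40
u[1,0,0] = -45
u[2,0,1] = -91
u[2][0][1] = -91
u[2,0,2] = 91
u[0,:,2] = [40, -5]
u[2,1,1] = -34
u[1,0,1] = 4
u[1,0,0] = -45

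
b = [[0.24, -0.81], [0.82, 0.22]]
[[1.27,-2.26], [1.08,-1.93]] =b@[[1.61, -2.87], [-1.09, 1.94]]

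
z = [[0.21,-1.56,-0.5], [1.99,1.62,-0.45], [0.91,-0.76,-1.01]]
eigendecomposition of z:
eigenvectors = [[0.33-0.55j,(0.33+0.55j),(0.35+0j)], [(-0.64+0j),(-0.64-0j),(-0.12+0j)], [0.13-0.40j,(0.13+0.4j),(0.93+0j)]]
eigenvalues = [(0.69+1.42j), (0.69-1.42j), (-0.57+0j)]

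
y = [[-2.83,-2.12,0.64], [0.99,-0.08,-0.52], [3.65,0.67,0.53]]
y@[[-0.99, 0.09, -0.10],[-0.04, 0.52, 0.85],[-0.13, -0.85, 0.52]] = [[2.8, -1.90, -1.19], [-0.91, 0.49, -0.44], [-3.71, 0.23, 0.48]]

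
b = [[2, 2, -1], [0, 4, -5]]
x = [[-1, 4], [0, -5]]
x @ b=[[-2, 14, -19], [0, -20, 25]]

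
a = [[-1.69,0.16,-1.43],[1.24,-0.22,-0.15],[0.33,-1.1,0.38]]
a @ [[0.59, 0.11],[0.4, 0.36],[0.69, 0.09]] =[[-1.92, -0.26], [0.54, 0.04], [0.02, -0.33]]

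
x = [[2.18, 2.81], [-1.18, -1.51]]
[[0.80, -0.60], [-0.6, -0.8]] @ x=[[2.45, 3.15], [-0.36, -0.48]]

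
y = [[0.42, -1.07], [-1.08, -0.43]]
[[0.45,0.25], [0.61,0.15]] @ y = [[-0.08, -0.59], [0.09, -0.72]]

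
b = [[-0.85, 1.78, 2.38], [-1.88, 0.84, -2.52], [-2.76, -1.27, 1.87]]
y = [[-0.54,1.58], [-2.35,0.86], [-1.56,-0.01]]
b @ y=[[-7.44, 0.16], [2.97, -2.22], [1.56, -5.47]]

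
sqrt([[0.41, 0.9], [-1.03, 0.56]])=[[0.84, 0.51], [-0.58, 0.93]]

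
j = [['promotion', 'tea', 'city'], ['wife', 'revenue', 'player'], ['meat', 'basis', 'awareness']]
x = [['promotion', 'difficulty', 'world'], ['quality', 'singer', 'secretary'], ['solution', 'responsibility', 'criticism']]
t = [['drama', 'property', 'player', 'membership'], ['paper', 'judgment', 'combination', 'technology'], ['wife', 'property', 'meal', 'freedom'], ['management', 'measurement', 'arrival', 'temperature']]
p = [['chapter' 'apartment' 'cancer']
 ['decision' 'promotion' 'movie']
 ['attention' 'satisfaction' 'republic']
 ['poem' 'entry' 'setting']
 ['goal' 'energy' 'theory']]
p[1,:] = ['decision', 'promotion', 'movie']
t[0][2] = 'player'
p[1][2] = 'movie'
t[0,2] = 'player'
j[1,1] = 'revenue'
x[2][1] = 'responsibility'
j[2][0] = 'meat'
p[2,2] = 'republic'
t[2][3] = 'freedom'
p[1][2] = 'movie'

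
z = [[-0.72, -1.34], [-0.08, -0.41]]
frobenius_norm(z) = 1.58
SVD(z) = [[-0.97, -0.26],[-0.26, 0.97]] @ diag([1.5729637839317239, 0.11951959855686055]) @ [[0.46, 0.89], [0.89, -0.46]]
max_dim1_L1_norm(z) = 2.06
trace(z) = -1.13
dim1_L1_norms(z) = [2.06, 0.49]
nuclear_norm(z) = 1.69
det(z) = 0.19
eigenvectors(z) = [[-0.99,0.93], [-0.15,-0.36]]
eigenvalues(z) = [-0.93, -0.2]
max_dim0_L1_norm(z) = 1.75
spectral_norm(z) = 1.57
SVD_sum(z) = [[-0.69, -1.35], [-0.18, -0.36]] + [[-0.03, 0.01], [0.1, -0.05]]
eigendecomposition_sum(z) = [[-0.66,-1.71],[-0.10,-0.27]] + [[-0.06, 0.37], [0.02, -0.14]]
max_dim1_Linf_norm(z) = 1.34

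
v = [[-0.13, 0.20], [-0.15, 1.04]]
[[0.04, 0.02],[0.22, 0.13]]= v@[[0.06, 0.03], [0.22, 0.13]]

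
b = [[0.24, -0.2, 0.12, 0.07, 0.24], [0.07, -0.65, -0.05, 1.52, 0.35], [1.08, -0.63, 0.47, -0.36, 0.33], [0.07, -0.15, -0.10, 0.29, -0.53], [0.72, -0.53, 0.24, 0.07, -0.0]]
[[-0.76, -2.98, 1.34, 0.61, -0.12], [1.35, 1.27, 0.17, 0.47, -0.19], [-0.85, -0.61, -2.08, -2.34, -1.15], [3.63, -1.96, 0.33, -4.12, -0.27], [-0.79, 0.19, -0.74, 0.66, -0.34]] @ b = [[1.01, 1.22, 0.6, -4.9, -1.11], [0.49, -1.17, 0.09, 2.09, 0.58], [-3.48, 2.84, -1.09, -1.00, 0.14], [0.61, 1.1, 1.04, -4.06, 2.48], [-1.17, 0.58, -0.6, 0.67, -0.72]]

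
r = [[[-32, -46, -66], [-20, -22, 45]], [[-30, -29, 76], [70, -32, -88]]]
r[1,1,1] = -32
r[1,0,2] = 76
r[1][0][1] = -29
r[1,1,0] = 70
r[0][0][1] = -46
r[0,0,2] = -66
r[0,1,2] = 45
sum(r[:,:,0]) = -12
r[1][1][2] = -88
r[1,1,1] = -32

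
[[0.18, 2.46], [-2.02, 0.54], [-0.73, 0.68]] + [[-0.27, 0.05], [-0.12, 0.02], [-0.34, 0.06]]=[[-0.09, 2.51], [-2.14, 0.56], [-1.07, 0.74]]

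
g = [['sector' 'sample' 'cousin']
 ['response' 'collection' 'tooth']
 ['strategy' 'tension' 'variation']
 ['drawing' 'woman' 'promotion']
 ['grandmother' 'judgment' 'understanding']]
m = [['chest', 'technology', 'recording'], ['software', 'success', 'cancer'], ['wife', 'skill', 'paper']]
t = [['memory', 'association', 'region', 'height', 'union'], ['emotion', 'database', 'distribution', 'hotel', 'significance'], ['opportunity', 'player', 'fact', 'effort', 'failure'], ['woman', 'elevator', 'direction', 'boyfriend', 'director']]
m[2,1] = 'skill'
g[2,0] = 'strategy'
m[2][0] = 'wife'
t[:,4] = ['union', 'significance', 'failure', 'director']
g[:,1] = ['sample', 'collection', 'tension', 'woman', 'judgment']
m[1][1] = 'success'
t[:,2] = ['region', 'distribution', 'fact', 'direction']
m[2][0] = 'wife'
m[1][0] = 'software'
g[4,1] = 'judgment'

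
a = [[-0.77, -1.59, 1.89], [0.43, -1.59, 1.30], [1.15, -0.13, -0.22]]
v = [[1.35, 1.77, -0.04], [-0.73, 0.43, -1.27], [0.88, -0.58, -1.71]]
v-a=[[2.12, 3.36, -1.93], [-1.16, 2.02, -2.57], [-0.27, -0.45, -1.49]]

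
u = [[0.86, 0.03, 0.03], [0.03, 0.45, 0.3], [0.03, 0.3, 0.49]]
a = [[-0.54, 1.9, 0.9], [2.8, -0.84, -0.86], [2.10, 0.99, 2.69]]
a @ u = [[-0.38, 1.11, 0.99], [2.36, -0.55, -0.59], [1.92, 1.32, 1.68]]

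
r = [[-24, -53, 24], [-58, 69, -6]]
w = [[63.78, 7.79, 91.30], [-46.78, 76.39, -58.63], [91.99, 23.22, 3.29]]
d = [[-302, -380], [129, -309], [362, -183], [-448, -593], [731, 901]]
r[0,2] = 24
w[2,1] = 23.22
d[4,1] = 901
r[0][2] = 24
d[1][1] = -309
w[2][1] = 23.22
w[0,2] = 91.3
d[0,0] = -302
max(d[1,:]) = 129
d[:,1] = [-380, -309, -183, -593, 901]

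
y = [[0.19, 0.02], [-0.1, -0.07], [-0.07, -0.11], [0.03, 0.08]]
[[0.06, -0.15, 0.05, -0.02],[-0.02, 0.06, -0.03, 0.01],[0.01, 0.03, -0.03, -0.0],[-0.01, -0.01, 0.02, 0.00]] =y@[[0.36, -0.81, 0.25, -0.10], [-0.29, 0.23, 0.14, 0.07]]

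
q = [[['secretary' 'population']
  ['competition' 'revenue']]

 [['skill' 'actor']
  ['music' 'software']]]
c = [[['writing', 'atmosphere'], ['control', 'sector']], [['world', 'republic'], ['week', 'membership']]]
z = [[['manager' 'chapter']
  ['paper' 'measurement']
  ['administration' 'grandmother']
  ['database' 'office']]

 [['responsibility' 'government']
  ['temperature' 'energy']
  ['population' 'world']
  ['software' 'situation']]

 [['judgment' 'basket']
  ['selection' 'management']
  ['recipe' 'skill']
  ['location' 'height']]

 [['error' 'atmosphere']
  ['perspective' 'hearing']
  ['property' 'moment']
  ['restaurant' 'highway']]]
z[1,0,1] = 'government'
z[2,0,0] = 'judgment'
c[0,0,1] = 'atmosphere'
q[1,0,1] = 'actor'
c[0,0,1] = 'atmosphere'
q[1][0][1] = 'actor'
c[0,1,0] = 'control'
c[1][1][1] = 'membership'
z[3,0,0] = 'error'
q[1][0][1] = 'actor'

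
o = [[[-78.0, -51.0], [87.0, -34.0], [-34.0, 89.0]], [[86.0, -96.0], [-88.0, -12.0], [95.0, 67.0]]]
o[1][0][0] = 86.0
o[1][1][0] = -88.0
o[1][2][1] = 67.0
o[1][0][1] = -96.0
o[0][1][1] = -34.0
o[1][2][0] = 95.0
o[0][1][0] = 87.0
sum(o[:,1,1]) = -46.0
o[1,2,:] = [95.0, 67.0]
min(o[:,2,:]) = -34.0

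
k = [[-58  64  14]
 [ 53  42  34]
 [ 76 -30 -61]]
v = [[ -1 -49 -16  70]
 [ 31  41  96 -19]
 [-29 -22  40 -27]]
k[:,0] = [-58, 53, 76]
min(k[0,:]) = -58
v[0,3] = 70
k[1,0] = 53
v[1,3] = -19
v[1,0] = 31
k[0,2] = 14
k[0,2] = 14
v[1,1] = 41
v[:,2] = [-16, 96, 40]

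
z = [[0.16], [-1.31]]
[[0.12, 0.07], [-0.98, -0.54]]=z@[[0.75, 0.41]]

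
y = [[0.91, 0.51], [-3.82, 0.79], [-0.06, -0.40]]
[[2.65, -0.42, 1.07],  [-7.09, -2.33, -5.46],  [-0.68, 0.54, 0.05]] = y @ [[2.14,0.32,1.36],[1.37,-1.40,-0.33]]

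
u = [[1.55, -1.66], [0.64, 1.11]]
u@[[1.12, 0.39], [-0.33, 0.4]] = [[2.28, -0.06], [0.35, 0.69]]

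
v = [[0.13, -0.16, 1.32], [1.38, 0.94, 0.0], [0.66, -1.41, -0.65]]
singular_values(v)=[1.83, 1.59, 1.24]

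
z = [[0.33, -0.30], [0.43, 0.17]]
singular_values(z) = [0.55, 0.34]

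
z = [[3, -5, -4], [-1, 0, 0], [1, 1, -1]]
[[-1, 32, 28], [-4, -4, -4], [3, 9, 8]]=z @ [[4, 4, 4], [1, 0, 0], [2, -5, -4]]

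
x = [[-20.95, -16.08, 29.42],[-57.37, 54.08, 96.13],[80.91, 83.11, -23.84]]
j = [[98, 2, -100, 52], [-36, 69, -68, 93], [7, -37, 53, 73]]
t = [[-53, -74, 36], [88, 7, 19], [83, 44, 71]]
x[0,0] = -20.95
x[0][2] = 29.42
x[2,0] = 80.91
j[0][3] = 52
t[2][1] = 44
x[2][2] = -23.84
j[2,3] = 73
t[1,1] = 7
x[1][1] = 54.08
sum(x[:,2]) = 101.71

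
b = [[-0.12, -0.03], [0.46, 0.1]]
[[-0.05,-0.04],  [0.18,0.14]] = b @ [[0.42, 0.25], [-0.09, 0.23]]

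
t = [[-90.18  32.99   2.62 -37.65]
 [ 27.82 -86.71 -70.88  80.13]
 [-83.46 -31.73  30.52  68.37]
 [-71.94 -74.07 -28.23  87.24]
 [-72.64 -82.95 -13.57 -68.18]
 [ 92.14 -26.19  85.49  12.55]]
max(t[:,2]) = 85.49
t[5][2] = 85.49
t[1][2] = -70.88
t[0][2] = 2.62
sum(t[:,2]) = 5.950000000000003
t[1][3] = 80.13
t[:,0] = [-90.18, 27.82, -83.46, -71.94, -72.64, 92.14]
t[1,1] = -86.71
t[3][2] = -28.23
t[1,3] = 80.13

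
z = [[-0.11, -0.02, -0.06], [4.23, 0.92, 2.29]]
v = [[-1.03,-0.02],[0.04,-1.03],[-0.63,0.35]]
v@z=[[0.03, 0.00, 0.02], [-4.36, -0.95, -2.36], [1.55, 0.33, 0.84]]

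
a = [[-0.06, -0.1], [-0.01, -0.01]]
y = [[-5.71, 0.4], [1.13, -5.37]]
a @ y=[[0.23, 0.51],[0.05, 0.05]]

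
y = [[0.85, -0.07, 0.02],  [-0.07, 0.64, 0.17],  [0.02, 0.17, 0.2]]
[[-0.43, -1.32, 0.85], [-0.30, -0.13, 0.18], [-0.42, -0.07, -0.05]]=y @ [[-0.45, -1.59, 1.07], [0.03, -0.42, 0.63], [-2.06, 0.19, -0.87]]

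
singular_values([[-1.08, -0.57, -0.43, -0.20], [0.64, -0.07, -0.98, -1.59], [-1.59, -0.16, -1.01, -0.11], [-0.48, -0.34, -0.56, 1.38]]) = [2.45, 2.17, 0.92, 0.43]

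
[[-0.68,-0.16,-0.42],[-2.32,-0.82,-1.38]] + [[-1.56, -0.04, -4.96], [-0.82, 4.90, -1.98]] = [[-2.24, -0.20, -5.38], [-3.14, 4.08, -3.36]]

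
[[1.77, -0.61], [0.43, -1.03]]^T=[[1.77, 0.43], [-0.61, -1.03]]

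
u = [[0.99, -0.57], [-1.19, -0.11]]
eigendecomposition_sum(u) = [[1.11, -0.41], [-0.86, 0.32]] + [[-0.12, -0.16], [-0.33, -0.43]]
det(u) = -0.79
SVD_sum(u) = [[1.06, -0.21], [-1.12, 0.23]] + [[-0.07, -0.36], [-0.07, -0.34]]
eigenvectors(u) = [[0.79, 0.35], [-0.61, 0.94]]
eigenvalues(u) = [1.43, -0.55]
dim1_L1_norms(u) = [1.56, 1.3]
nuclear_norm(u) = 2.08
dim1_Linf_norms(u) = [0.99, 1.19]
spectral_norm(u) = 1.58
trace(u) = 0.88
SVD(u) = [[-0.69,0.73], [0.73,0.69]] @ diag([1.575975790158142, 0.4995000588943107]) @ [[-0.98, 0.20], [-0.20, -0.98]]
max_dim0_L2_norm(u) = 1.55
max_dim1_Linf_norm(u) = 1.19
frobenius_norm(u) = 1.65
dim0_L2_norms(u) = [1.55, 0.58]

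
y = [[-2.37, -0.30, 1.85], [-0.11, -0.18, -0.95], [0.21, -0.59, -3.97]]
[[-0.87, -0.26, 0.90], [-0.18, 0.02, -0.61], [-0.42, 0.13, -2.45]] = y @ [[0.50, -0.12, 0.15], [-0.12, 0.82, -0.16], [0.15, -0.16, 0.65]]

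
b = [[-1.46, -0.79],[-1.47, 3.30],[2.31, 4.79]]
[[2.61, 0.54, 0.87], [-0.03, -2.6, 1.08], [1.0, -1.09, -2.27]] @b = [[-2.59, 3.89], [6.36, -3.38], [-5.10, -15.26]]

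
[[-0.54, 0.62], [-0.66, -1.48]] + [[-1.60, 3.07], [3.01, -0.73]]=[[-2.14, 3.69], [2.35, -2.21]]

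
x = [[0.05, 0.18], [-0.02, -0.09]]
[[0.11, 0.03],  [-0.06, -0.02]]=x@[[-0.32, -1.6], [0.72, 0.59]]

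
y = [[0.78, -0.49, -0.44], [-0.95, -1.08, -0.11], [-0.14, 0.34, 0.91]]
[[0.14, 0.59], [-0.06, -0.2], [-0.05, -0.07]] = y@[[0.13, 0.61],[-0.06, -0.37],[-0.01, 0.16]]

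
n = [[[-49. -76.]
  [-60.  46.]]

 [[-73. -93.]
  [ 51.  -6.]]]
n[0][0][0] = -49.0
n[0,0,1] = -76.0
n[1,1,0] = 51.0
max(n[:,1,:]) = 51.0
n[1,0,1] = -93.0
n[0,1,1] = 46.0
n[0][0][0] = -49.0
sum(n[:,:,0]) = -131.0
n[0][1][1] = 46.0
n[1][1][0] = 51.0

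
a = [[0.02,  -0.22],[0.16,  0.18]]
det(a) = 0.039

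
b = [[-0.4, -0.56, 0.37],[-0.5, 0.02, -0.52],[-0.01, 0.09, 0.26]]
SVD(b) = [[0.97, -0.25, 0.08], [-0.22, -0.94, -0.26], [0.14, 0.23, -0.96]] @ diag([0.7864978116156383, 0.742293131628163, 0.19370621843778352]) @ [[-0.35, -0.68, 0.65], [0.76, 0.19, 0.62], [0.54, -0.71, -0.45]]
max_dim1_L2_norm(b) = 0.78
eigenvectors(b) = [[0.85+0.00j, 0.55-0.00j, (0.55+0j)], [0.52+0.00j, (-0.77+0j), -0.77-0.00j], [-0.04+0.00j, (-0.09+0.32j), -0.09-0.32j]]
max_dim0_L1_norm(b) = 1.15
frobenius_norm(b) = 1.10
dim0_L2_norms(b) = [0.64, 0.57, 0.69]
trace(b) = -0.12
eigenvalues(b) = [(-0.76+0j), (0.32+0.22j), (0.32-0.22j)]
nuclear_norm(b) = 1.72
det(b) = -0.11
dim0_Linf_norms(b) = [0.5, 0.56, 0.52]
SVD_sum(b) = [[-0.27, -0.51, 0.49], [0.06, 0.12, -0.11], [-0.04, -0.07, 0.07]] + [[-0.14,-0.03,-0.11], [-0.53,-0.13,-0.43], [0.13,0.03,0.10]] + [[0.01, -0.01, -0.01], [-0.03, 0.04, 0.02], [-0.1, 0.13, 0.08]]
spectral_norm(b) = 0.79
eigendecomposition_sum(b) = [[-0.53+0.00j, -0.38+0.00j, -0.00-0.00j], [-0.32+0.00j, (-0.23+0j), -0.00-0.00j], [0.02-0.00j, 0.02-0.00j, 0j]] + [[(0.06+0.01j), (-0.09-0.04j), (0.19-0.28j)],  [(-0.09-0.02j), 0.13+0.05j, -0.26+0.38j],  [-0.02+0.04j, (0.04-0.05j), 0.13+0.15j]] + [[0.06-0.01j, -0.09+0.04j, 0.19+0.28j], [-0.09+0.02j, 0.13-0.05j, -0.26-0.38j], [-0.02-0.04j, (0.04+0.05j), 0.13-0.15j]]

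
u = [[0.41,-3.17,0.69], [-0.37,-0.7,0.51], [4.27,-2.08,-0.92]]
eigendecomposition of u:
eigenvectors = [[(0.49+0j), (0.42+0.08j), (0.42-0.08j)], [0.30+0.00j, (0.16-0.09j), 0.16+0.09j], [(-0.82+0j), 0.88+0.00j, 0.88-0.00j]]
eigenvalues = [(-2.7+0j), (0.74+0.62j), (0.74-0.62j)]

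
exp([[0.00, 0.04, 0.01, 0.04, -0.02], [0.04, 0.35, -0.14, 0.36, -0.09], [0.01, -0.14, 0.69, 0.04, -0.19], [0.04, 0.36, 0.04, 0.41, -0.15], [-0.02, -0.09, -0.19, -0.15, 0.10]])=[[1.00, 0.06, 0.01, 0.06, -0.03], [0.06, 1.54, -0.22, 0.55, -0.14], [0.01, -0.22, 2.04, 0.05, -0.28], [0.06, 0.55, 0.05, 1.62, -0.23], [-0.03, -0.14, -0.28, -0.23, 1.15]]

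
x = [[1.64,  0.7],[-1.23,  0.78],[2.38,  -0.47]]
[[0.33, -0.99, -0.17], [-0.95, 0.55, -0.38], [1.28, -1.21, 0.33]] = x@[[0.43, -0.54, 0.06], [-0.54, -0.15, -0.39]]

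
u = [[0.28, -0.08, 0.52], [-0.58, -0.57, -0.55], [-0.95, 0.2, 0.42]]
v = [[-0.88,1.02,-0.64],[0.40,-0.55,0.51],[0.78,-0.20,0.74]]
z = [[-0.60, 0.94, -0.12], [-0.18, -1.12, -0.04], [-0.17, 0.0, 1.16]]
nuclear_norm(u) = 2.52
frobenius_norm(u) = 1.56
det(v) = 0.15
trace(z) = -0.56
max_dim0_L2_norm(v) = 1.24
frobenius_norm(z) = 1.98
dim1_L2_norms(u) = [0.6, 0.98, 1.06]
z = u + v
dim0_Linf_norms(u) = [0.95, 0.57, 0.55]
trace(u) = 0.13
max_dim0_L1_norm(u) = 1.81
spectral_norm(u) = 1.16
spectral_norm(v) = 1.96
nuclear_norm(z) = 3.24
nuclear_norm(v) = 2.62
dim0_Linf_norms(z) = [0.6, 1.12, 1.16]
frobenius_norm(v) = 2.04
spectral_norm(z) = 1.49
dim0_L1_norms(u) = [1.81, 0.85, 1.49]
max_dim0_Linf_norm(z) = 1.16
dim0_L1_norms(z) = [0.95, 2.06, 1.32]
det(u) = -0.44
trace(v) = -0.69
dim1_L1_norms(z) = [1.66, 1.34, 1.33]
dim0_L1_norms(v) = [2.06, 1.77, 1.89]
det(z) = 1.01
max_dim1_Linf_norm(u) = 0.95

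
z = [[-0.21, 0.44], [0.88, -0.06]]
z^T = [[-0.21, 0.88],[0.44, -0.06]]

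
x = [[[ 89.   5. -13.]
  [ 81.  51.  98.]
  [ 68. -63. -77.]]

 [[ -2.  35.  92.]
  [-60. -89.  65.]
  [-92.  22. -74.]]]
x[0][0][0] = 89.0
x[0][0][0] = 89.0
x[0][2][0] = 68.0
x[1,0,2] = 92.0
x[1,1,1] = -89.0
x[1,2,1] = 22.0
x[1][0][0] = -2.0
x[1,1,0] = -60.0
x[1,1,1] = -89.0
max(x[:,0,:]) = 92.0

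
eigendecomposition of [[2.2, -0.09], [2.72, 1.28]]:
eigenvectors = [[(0.17+0.07j), (0.17-0.07j)], [(0.98+0j), (0.98-0j)]]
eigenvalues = [(1.74+0.18j), (1.74-0.18j)]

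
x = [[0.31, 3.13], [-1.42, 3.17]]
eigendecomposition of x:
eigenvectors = [[0.83+0.00j, (0.83-0j)], [0.38+0.41j, 0.38-0.41j]]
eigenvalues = [(1.74+1.55j), (1.74-1.55j)]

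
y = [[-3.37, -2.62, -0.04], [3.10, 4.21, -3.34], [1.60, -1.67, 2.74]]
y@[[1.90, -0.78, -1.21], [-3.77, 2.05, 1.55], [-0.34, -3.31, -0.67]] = [[3.49,-2.61,0.04], [-8.85,17.27,5.01], [8.4,-13.74,-6.36]]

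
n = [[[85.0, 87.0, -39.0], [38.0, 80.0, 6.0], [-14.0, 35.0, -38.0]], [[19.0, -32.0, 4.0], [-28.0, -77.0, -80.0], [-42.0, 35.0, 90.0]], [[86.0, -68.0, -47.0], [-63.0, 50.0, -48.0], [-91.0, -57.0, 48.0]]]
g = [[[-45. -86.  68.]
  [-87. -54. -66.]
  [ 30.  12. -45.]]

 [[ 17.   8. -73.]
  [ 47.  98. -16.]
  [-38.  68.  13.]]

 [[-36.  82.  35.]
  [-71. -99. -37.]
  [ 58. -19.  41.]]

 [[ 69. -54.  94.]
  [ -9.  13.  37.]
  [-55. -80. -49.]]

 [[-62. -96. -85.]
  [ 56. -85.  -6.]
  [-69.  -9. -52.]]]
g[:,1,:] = [[-87.0, -54.0, -66.0], [47.0, 98.0, -16.0], [-71.0, -99.0, -37.0], [-9.0, 13.0, 37.0], [56.0, -85.0, -6.0]]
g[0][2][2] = -45.0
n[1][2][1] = 35.0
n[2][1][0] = -63.0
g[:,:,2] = [[68.0, -66.0, -45.0], [-73.0, -16.0, 13.0], [35.0, -37.0, 41.0], [94.0, 37.0, -49.0], [-85.0, -6.0, -52.0]]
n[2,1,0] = -63.0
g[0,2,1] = 12.0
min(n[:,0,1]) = -68.0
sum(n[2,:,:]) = -190.0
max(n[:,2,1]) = 35.0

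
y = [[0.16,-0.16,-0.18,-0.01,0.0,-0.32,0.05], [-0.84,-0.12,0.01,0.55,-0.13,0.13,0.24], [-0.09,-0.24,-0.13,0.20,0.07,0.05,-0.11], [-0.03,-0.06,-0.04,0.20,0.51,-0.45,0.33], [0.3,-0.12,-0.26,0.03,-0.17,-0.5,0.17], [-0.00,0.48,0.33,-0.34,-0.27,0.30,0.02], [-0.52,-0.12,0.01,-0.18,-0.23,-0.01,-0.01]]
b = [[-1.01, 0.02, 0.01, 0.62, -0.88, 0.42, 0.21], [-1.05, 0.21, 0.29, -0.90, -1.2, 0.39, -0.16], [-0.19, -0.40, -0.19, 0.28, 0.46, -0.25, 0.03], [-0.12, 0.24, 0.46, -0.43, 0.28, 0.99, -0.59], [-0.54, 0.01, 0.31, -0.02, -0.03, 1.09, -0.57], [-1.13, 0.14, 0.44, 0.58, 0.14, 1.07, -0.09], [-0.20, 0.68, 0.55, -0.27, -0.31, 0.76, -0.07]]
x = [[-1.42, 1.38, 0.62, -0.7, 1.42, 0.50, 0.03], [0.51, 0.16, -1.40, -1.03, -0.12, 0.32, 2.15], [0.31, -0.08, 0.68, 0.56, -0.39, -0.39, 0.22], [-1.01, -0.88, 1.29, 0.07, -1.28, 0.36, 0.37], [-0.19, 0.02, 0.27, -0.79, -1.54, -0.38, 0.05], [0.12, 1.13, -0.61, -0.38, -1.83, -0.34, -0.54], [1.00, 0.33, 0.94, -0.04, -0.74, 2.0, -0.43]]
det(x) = 55.10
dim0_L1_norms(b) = [4.24, 1.7, 2.25, 3.1, 3.3, 4.97, 1.72]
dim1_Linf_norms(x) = [1.42, 2.15, 0.68, 1.29, 1.54, 1.83, 2.0]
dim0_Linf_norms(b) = [1.13, 0.68, 0.55, 0.9, 1.2, 1.09, 0.59]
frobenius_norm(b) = 3.87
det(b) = 0.00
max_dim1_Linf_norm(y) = 0.84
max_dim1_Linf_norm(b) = 1.2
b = x @ y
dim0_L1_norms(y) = [1.94, 1.3, 0.96, 1.51, 1.38, 1.76, 0.93]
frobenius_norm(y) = 1.88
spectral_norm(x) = 3.28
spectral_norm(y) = 1.19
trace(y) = 0.23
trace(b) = -0.45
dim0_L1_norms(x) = [4.56, 3.98, 5.81, 3.57, 7.32, 4.29, 3.79]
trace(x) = -2.82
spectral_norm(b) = 2.96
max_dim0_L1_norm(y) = 1.94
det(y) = 0.00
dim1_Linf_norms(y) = [0.32, 0.84, 0.24, 0.51, 0.5, 0.48, 0.52]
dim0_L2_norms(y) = [1.05, 0.6, 0.48, 0.73, 0.66, 0.82, 0.46]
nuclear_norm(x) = 14.65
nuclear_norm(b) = 7.49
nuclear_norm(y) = 3.85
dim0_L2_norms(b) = [1.94, 0.86, 0.96, 1.37, 1.62, 2.07, 0.87]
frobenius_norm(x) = 6.10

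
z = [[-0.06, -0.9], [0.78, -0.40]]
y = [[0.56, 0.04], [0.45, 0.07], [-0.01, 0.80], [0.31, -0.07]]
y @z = [[-0.0, -0.52], [0.03, -0.43], [0.62, -0.31], [-0.07, -0.25]]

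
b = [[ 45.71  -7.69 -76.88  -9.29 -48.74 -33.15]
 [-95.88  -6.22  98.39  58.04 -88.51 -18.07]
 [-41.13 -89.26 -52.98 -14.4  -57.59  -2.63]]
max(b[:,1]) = -6.22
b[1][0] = -95.88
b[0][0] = 45.71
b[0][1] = -7.69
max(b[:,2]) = 98.39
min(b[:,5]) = -33.15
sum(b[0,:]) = -130.04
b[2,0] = -41.13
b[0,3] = -9.29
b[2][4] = -57.59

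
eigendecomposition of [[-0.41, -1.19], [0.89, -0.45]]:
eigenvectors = [[(0.76+0j), 0.76-0.00j], [0.01-0.65j, (0.01+0.65j)]]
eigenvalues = [(-0.43+1.03j), (-0.43-1.03j)]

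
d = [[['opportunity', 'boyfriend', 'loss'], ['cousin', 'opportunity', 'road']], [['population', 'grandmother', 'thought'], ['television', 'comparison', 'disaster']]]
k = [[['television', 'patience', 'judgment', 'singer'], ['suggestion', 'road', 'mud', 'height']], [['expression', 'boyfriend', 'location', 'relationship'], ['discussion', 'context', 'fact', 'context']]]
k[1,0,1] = 'boyfriend'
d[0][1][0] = 'cousin'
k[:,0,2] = ['judgment', 'location']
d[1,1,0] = 'television'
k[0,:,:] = [['television', 'patience', 'judgment', 'singer'], ['suggestion', 'road', 'mud', 'height']]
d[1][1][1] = 'comparison'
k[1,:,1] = ['boyfriend', 'context']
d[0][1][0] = 'cousin'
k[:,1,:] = [['suggestion', 'road', 'mud', 'height'], ['discussion', 'context', 'fact', 'context']]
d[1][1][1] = 'comparison'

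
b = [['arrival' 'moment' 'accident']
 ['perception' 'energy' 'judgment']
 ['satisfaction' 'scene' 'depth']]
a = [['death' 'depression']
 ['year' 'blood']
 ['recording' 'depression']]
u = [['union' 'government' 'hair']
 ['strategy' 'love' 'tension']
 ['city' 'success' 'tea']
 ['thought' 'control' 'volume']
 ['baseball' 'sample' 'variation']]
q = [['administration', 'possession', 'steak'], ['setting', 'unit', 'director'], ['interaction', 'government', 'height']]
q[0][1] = 'possession'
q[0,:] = ['administration', 'possession', 'steak']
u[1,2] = 'tension'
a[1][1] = 'blood'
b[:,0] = ['arrival', 'perception', 'satisfaction']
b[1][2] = 'judgment'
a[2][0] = 'recording'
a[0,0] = 'death'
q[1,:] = ['setting', 'unit', 'director']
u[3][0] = 'thought'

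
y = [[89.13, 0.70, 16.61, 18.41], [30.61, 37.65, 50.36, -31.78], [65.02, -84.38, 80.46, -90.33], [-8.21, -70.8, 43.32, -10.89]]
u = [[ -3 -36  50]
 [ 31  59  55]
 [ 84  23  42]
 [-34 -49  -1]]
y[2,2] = 80.46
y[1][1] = 37.65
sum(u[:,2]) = 146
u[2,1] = 23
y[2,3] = -90.33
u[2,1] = 23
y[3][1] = -70.8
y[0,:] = [89.13, 0.7, 16.61, 18.41]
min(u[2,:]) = 23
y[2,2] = 80.46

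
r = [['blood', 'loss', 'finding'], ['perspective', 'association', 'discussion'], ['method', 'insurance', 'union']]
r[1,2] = 'discussion'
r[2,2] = 'union'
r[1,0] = 'perspective'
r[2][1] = 'insurance'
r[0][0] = 'blood'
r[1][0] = 'perspective'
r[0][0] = 'blood'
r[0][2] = 'finding'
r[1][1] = 'association'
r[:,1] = ['loss', 'association', 'insurance']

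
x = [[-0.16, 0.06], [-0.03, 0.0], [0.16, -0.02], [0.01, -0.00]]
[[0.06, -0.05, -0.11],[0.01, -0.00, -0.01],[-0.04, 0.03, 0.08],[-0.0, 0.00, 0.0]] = x @ [[-0.22, 0.16, 0.38], [0.47, -0.34, -0.81]]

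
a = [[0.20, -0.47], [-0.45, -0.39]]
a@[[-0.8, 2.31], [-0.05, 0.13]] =[[-0.14, 0.4], [0.38, -1.09]]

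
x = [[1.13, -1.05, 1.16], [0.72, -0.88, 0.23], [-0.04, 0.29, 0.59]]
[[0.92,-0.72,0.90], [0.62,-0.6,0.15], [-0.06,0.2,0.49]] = x @[[0.64,-0.17,0.02], [-0.17,0.56,0.05], [0.02,0.05,0.8]]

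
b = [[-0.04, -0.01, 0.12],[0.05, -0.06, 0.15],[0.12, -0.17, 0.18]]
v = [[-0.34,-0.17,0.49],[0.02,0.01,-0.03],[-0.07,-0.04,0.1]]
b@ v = [[0.00, 0.0, -0.01],[-0.03, -0.02, 0.04],[-0.06, -0.03, 0.08]]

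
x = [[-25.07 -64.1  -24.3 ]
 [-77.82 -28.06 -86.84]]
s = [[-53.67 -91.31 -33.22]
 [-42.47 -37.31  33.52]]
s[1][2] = 33.52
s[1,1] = -37.31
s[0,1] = -91.31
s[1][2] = 33.52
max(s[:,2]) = 33.52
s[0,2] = -33.22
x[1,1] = -28.06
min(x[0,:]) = -64.1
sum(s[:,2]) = 0.30000000000000426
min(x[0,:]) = -64.1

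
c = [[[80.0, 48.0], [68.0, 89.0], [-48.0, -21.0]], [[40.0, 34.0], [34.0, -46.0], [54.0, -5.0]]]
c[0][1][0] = 68.0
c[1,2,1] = -5.0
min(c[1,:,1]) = -46.0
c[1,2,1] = -5.0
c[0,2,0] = -48.0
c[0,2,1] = -21.0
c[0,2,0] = -48.0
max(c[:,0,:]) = 80.0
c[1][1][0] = 34.0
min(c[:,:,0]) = -48.0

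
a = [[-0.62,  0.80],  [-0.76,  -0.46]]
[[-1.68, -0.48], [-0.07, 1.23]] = a @[[0.93,-0.85],[-1.38,-1.26]]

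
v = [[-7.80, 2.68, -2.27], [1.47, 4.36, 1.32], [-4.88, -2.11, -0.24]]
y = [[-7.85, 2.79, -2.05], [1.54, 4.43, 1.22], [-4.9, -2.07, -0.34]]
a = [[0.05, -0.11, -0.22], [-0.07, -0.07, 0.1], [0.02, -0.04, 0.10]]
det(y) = -61.18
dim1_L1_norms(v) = [12.75, 7.15, 7.23]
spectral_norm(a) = 0.27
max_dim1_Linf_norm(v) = 7.8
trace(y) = -3.76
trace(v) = -3.68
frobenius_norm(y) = 11.20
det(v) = -71.14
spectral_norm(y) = 9.63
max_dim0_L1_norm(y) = 14.29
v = a + y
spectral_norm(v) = 9.60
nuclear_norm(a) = 0.46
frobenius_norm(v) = 11.15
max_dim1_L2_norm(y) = 8.58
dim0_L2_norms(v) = [9.32, 5.54, 2.64]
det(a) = -0.00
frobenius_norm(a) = 0.31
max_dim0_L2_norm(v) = 9.32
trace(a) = 0.08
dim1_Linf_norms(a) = [0.22, 0.1, 0.1]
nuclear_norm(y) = 16.37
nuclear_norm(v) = 16.46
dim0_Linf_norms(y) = [7.85, 4.43, 2.05]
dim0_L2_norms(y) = [9.38, 5.63, 2.41]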